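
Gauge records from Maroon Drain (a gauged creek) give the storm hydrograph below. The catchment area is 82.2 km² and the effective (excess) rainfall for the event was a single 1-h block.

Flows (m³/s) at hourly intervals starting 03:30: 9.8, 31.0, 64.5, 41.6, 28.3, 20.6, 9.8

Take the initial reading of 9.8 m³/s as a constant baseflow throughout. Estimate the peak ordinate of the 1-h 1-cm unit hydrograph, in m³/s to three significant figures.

Direct runoff: 0.0, 21.2, 54.7, 31.8, 18.5, 10.8, 0.0 m³/s; ΣQ_DR = 137.0 m³/s, peak = 54.7 m³/s.
Runoff depth d = ΣQ_DR·Δt / A = 137.0 × 3600 / (82.2 km²) = 6.000 mm.
The 1-cm UH is the DRH scaled by (10 mm)/d, so U_p = 54.7 × 10/6.000 = 91.2 m³/s.

U_p ≈ 91.2 m³/s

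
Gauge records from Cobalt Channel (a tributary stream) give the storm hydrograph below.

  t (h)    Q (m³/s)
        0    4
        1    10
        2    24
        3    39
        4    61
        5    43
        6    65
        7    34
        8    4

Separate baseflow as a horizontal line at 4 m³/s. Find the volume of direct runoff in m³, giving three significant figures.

Direct-runoff ordinates (Q − Q_b): 0.0, 6.0, 20.0, 35.0, 57.0, 39.0, 61.0, 30.0, 0.0 m³/s.
ΣQ_DR = 248.0 m³/s.
With Δt = 1 h = 3600 s, V = ΣQ_DR · Δt = 248.0 × 3600 = 8.93 × 10^5 m³.

V ≈ 8.93 × 10^5 m³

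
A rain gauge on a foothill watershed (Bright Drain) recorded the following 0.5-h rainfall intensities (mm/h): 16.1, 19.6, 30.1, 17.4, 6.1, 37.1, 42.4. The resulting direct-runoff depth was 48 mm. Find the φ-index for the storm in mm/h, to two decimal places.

Only the 6 blocks with intensity above φ contribute runoff: 16.1, 19.6, 30.1, 17.4, 37.1, 42.4 mm/h.
Σ(I−φ)·Δt = d  ⇒  (16.1+19.6+30.1+17.4+37.1+42.4 − 6φ)·0.5 = 48
φ = (162.7 − 48/0.5) / 6 = 11.12 mm/h.

φ ≈ 11.12 mm/h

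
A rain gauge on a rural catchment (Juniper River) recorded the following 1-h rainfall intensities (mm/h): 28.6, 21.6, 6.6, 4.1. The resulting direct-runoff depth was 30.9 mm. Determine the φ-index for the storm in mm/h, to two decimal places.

φ ≈ 9.65 mm/h

Only the 2 blocks with intensity above φ contribute runoff: 28.6, 21.6 mm/h.
Σ(I−φ)·Δt = d  ⇒  (28.6+21.6 − 2φ)·1 = 30.9
φ = (50.20 − 30.9/1) / 2 = 9.65 mm/h.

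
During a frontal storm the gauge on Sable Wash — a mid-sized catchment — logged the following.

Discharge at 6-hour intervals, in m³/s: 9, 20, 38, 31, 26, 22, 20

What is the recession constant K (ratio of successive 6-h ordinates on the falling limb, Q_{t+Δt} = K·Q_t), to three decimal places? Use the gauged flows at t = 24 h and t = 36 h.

Using the recession-limb readings at t = 24 h and t = 36 h: Q falls from 26 to 20 m³/s over 2 intervals.
K = (Q₂/Q₁)^(1/2) = (20/26)^(1/2) = 0.877.

K ≈ 0.877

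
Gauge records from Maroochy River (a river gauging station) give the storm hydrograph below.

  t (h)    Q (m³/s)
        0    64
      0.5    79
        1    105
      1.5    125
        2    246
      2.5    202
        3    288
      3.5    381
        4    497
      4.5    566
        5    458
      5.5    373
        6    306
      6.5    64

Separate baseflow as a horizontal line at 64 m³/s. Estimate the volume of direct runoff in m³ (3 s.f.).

Direct-runoff ordinates (Q − Q_b): 0.0, 15.0, 41.0, 61.0, 182.0, 138.0, 224.0, 317.0, 433.0, 502.0, 394.0, 309.0, 242.0, 0.0 m³/s.
ΣQ_DR = 2858 m³/s.
With Δt = 0.5 h = 1800 s, V = ΣQ_DR · Δt = 2858 × 1800 = 5.14 × 10^6 m³.

V ≈ 5.14 × 10^6 m³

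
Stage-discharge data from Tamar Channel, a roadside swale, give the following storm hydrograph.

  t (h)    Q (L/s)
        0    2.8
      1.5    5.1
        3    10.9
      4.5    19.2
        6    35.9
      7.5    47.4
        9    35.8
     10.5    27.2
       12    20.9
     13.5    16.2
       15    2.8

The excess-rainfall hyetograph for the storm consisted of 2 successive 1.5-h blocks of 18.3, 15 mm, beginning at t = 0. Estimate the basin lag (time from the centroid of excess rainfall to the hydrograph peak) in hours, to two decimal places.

t_L ≈ 6.07 h

Centroid of excess rainfall: t_c = Σ P_i·t̄_i / ΣP_i = 1.4257 h (block centres at 0.75, 2.25 h).
Hydrograph peak occurs at t = 7.5 h, so basin lag t_L = 7.5 − 1.4257 = 6.07 h.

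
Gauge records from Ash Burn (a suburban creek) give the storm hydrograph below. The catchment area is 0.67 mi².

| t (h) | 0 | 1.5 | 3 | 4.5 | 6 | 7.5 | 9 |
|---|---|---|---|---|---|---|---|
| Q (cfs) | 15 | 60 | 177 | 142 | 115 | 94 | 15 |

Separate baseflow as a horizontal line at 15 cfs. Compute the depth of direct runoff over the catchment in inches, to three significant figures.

d ≈ 1.78 in

Direct runoff: 0.0, 45.0, 162.0, 127.0, 100.0, 79.0, 0.0 cfs; ΣQ_DR = 513.0 cfs.
V = ΣQ_DR · Δt = 513.0 × 5400 s = 2.770 × 10^6 ft³.
Over A = 0.67 mi², depth = V / A = 1.78 in.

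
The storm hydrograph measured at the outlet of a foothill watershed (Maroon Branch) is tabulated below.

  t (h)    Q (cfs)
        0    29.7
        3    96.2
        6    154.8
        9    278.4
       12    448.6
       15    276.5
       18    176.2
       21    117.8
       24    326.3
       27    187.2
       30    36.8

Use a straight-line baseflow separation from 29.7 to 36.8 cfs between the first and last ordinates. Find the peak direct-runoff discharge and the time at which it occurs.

Subtracting baseflow gives direct-runoff ordinates: 0.00, 65.79, 123.68, 246.57, 416.06, 243.25, 142.24, 83.13, 290.92, 151.11, 0.00 cfs.
The maximum is 416.06 cfs, occurring at the reading for t = 12 h.

Q_p = 416.06 cfs at t = 12 h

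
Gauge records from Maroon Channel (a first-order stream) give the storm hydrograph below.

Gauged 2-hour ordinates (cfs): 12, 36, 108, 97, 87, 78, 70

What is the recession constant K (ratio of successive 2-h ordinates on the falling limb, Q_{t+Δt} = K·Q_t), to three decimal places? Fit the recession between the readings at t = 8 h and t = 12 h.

K ≈ 0.897

Using the recession-limb readings at t = 8 h and t = 12 h: Q falls from 87 to 70 cfs over 2 intervals.
K = (Q₂/Q₁)^(1/2) = (70/87)^(1/2) = 0.897.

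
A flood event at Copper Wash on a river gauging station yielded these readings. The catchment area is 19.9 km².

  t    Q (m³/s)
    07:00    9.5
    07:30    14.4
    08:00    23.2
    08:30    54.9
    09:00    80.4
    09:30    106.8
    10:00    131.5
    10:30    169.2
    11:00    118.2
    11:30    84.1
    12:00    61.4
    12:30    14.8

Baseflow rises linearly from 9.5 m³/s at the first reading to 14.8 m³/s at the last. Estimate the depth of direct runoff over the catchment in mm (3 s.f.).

d ≈ 65.4 mm

Direct runoff: 0.00, 4.42, 12.74, 43.95, 68.97, 94.89, 119.11, 156.33, 104.85, 70.26, 47.08, 0.00 m³/s; ΣQ_DR = 722.6 m³/s.
V = ΣQ_DR · Δt = 722.6 × 1800 s = 1.301 × 10^6 m³.
Over A = 19.9 km², depth = V / A = 65.4 mm.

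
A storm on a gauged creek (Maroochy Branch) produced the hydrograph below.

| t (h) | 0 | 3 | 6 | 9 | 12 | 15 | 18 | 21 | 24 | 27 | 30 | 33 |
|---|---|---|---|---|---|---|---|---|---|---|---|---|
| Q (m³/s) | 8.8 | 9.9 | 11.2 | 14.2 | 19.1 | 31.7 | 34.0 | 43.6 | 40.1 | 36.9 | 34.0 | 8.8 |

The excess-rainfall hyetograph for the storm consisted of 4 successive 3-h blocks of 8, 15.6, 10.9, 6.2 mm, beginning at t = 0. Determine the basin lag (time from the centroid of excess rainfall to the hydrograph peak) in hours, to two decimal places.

t_L ≈ 15.37 h

Centroid of excess rainfall: t_c = Σ P_i·t̄_i / ΣP_i = 5.6278 h (block centres at 1.5, 4.5, 7.5, 10.5 h).
Hydrograph peak occurs at t = 21 h, so basin lag t_L = 21 − 5.6278 = 15.37 h.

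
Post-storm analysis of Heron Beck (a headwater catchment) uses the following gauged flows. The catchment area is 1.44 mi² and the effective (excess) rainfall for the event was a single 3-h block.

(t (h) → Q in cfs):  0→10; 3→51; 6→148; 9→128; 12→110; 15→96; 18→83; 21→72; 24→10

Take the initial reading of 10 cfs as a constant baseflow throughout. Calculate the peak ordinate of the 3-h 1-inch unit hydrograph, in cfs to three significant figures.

U_p ≈ 69.2 cfs

Direct runoff: 0.0, 41.0, 138.0, 118.0, 100.0, 86.0, 73.0, 62.0, 0.0 cfs; ΣQ_DR = 618.0 cfs, peak = 138.0 cfs.
Runoff depth d = ΣQ_DR·Δt / A = 618.0 × 10800 / (1.44 mi²) = 1.995 in.
The 1-inch UH is the DRH scaled by (1 in)/d, so U_p = 138.0 × 1/1.995 = 69.2 cfs.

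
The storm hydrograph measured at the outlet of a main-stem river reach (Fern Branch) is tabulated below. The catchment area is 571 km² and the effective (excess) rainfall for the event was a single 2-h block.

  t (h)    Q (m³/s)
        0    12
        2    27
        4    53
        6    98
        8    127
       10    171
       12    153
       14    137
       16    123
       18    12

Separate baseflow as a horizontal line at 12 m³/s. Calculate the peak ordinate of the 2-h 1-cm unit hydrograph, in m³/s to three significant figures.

Direct runoff: 0.0, 15.0, 41.0, 86.0, 115.0, 159.0, 141.0, 125.0, 111.0, 0.0 m³/s; ΣQ_DR = 793.0 m³/s, peak = 159.0 m³/s.
Runoff depth d = ΣQ_DR·Δt / A = 793.0 × 7200 / (571 km²) = 9.999 mm.
The 1-cm UH is the DRH scaled by (10 mm)/d, so U_p = 159.0 × 10/9.999 = 159 m³/s.

U_p ≈ 159 m³/s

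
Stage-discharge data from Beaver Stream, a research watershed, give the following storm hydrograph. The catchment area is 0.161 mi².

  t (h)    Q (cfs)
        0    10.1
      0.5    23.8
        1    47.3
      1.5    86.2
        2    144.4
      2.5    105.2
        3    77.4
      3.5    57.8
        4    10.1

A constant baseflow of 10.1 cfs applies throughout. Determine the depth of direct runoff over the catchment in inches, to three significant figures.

Direct runoff: 0.0, 13.7, 37.2, 76.1, 134.3, 95.1, 67.3, 47.7, 0.0 cfs; ΣQ_DR = 471.4 cfs.
V = ΣQ_DR · Δt = 471.4 × 1800 s = 8.485 × 10^5 ft³.
Over A = 0.161 mi², depth = V / A = 2.27 in.

d ≈ 2.27 in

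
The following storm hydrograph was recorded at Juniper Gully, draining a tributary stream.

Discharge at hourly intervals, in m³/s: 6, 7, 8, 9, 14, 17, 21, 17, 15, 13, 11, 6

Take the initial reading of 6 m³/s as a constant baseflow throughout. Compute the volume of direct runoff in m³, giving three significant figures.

Direct-runoff ordinates (Q − Q_b): 0.0, 1.0, 2.0, 3.0, 8.0, 11.0, 15.0, 11.0, 9.0, 7.0, 5.0, 0.0 m³/s.
ΣQ_DR = 72.00 m³/s.
With Δt = 1 h = 3600 s, V = ΣQ_DR · Δt = 72.00 × 3600 = 2.59 × 10^5 m³.

V ≈ 2.59 × 10^5 m³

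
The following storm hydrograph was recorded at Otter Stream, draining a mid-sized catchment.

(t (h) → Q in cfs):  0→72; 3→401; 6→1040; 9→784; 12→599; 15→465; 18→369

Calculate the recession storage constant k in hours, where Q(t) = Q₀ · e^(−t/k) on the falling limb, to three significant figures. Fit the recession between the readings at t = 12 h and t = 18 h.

k ≈ 12.4 h

On the falling limb, Q drops from 599 to 369 cfs between t = 12 h and t = 18 h (Δt = 6 h).
k = −Δt / ln(Q₂/Q₁) = −6 / ln(369/599) = 12.4 h.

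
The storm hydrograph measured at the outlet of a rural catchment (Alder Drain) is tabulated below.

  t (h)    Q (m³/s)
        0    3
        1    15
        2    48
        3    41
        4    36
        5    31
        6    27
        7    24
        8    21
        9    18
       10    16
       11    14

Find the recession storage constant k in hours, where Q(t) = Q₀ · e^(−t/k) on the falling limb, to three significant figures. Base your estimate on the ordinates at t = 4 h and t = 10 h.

On the falling limb, Q drops from 36 to 16 m³/s between t = 4 h and t = 10 h (Δt = 6 h).
k = −Δt / ln(Q₂/Q₁) = −6 / ln(16/36) = 7.40 h.

k ≈ 7.40 h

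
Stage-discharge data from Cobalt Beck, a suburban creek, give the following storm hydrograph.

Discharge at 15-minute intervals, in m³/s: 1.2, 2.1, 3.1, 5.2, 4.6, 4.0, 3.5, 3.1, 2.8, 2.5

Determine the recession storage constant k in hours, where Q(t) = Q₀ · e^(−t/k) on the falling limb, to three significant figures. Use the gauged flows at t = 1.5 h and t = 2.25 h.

On the falling limb, Q drops from 3.5 to 2.5 m³/s between t = 1.5 h and t = 2.25 h (Δt = 0.75 h).
k = −Δt / ln(Q₂/Q₁) = −0.75 / ln(2.5/3.5) = 2.23 h.

k ≈ 2.23 h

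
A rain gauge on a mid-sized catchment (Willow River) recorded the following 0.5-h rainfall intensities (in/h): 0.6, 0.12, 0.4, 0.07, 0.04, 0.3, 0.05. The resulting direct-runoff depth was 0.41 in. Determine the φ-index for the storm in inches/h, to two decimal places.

φ ≈ 0.16 in/h

Only the 3 blocks with intensity above φ contribute runoff: 0.6, 0.4, 0.3 in/h.
Σ(I−φ)·Δt = d  ⇒  (0.6+0.4+0.3 − 3φ)·0.5 = 0.41
φ = (1.300 − 0.41/0.5) / 3 = 0.16 in/h.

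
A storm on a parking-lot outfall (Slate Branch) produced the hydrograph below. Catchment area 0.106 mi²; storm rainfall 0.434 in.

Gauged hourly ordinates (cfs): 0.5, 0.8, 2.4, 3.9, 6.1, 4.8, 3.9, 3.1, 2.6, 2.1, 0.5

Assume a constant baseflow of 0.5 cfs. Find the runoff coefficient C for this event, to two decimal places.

ΣQ_DR = 25.20 cfs; V = ΣQ_DR·Δt = 90720 ft³.
Runoff depth d = V / A = 0.3684 in.
C = d / P = 0.3684 / 0.434 = 0.85.

C ≈ 0.85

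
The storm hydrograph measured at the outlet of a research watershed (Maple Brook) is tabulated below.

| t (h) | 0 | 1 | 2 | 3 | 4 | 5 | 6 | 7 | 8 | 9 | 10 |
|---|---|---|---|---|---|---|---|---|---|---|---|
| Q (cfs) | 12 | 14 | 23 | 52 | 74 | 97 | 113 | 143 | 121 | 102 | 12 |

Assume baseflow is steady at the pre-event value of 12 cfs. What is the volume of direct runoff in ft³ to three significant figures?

Direct-runoff ordinates (Q − Q_b): 0.0, 2.0, 11.0, 40.0, 62.0, 85.0, 101.0, 131.0, 109.0, 90.0, 0.0 cfs.
ΣQ_DR = 631.0 cfs.
With Δt = 1 h = 3600 s, V = ΣQ_DR · Δt = 631.0 × 3600 = 2.27 × 10^6 ft³.

V ≈ 2.27 × 10^6 ft³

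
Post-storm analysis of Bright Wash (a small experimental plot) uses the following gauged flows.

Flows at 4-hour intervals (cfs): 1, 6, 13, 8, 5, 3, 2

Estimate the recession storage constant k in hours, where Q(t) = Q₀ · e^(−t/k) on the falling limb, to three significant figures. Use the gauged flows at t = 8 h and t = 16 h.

On the falling limb, Q drops from 13 to 5 cfs between t = 8 h and t = 16 h (Δt = 8 h).
k = −Δt / ln(Q₂/Q₁) = −8 / ln(5/13) = 8.37 h.

k ≈ 8.37 h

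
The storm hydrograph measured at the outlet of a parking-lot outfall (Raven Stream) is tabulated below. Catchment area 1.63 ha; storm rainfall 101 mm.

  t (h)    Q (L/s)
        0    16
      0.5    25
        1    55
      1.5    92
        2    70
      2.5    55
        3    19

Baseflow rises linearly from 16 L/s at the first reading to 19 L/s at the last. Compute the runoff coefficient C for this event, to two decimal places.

C ≈ 0.23

ΣQ_DR = 209.5 L/s; V = ΣQ_DR·Δt = 3.771 × 10^5 L.
Runoff depth d = V / A = 23.13 mm.
C = d / P = 23.13 / 101 = 0.23.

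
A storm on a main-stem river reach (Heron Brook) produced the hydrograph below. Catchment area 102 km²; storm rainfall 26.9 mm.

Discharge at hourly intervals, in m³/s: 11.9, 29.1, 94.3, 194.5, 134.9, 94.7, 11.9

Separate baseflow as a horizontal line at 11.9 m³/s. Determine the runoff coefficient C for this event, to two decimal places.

C ≈ 0.64

ΣQ_DR = 488.0 m³/s; V = ΣQ_DR·Δt = 1.757 × 10^6 m³.
Runoff depth d = V / A = 17.22 mm.
C = d / P = 17.22 / 26.9 = 0.64.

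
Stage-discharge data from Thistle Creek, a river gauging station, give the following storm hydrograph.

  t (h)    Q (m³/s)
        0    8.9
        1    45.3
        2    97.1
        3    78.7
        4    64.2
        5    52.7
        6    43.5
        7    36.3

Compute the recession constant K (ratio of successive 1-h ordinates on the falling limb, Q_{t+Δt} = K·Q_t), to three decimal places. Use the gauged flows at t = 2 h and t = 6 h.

K ≈ 0.818

Using the recession-limb readings at t = 2 h and t = 6 h: Q falls from 97.1 to 43.5 m³/s over 4 intervals.
K = (Q₂/Q₁)^(1/4) = (43.5/97.1)^(1/4) = 0.818.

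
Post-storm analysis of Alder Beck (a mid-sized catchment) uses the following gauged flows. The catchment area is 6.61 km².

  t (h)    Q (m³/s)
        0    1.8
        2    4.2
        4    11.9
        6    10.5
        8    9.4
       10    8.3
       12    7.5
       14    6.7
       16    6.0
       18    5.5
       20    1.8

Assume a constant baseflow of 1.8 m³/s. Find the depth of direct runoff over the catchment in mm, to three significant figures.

d ≈ 58.6 mm

Direct runoff: 0.0, 2.4, 10.1, 8.7, 7.6, 6.5, 5.7, 4.9, 4.2, 3.7, 0.0 m³/s; ΣQ_DR = 53.80 m³/s.
V = ΣQ_DR · Δt = 53.80 × 7200 s = 3.874 × 10^5 m³.
Over A = 6.61 km², depth = V / A = 58.6 mm.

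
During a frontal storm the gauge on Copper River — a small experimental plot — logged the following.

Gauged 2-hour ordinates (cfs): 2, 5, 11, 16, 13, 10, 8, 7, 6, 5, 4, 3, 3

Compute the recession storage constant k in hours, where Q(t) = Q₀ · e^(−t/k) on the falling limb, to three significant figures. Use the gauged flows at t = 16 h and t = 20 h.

k ≈ 9.87 h

On the falling limb, Q drops from 6 to 4 cfs between t = 16 h and t = 20 h (Δt = 4 h).
k = −Δt / ln(Q₂/Q₁) = −4 / ln(4/6) = 9.87 h.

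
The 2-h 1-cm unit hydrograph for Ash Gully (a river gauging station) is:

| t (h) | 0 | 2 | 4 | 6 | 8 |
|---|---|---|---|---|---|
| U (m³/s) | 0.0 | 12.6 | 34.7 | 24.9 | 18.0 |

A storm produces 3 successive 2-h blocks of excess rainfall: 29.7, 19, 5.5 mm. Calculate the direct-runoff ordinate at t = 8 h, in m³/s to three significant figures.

Q ≈ 120 m³/s

By discrete convolution, Q_j = Σ (P_i / 10 mm) · U_{j−i}.
At t = 8 h (j=4): Q = (29.7/10)·18.0 + (19/10)·24.9 + (5.5/10)·34.7 = 120 m³/s.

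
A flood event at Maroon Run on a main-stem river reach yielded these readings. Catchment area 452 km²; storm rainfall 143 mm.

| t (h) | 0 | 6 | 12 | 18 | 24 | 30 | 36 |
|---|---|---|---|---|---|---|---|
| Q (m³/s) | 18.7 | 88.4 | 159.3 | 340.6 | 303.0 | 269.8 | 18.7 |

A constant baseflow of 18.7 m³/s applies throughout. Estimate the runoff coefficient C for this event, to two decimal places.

ΣQ_DR = 1068 m³/s; V = ΣQ_DR·Δt = 2.306 × 10^7 m³.
Runoff depth d = V / A = 51.02 mm.
C = d / P = 51.02 / 143 = 0.36.

C ≈ 0.36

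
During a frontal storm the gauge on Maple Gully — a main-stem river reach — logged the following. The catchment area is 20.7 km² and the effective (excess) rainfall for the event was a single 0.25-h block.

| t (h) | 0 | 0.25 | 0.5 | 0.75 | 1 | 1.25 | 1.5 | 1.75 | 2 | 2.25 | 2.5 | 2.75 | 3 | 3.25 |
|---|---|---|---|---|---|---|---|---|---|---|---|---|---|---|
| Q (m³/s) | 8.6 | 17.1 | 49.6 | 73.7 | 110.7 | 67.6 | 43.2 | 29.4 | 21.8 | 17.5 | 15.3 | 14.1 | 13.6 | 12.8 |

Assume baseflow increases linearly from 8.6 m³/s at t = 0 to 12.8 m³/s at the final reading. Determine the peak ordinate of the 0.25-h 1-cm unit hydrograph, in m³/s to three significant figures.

U_p ≈ 67.2 m³/s

Direct runoff: 0.00, 8.18, 40.35, 64.13, 100.81, 57.38, 32.66, 18.54, 10.62, 5.99, 3.47, 1.95, 1.12, 0.00 m³/s; ΣQ_DR = 345.2 m³/s, peak = 100.81 m³/s.
Runoff depth d = ΣQ_DR·Δt / A = 345.2 × 900 / (20.7 km²) = 15.01 mm.
The 1-cm UH is the DRH scaled by (10 mm)/d, so U_p = 100.81 × 10/15.01 = 67.2 m³/s.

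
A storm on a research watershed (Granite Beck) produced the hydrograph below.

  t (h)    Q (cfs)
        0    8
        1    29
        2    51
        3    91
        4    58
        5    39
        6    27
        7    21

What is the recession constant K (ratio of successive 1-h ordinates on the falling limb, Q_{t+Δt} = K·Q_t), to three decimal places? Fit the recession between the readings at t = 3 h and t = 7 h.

Using the recession-limb readings at t = 3 h and t = 7 h: Q falls from 91 to 21 cfs over 4 intervals.
K = (Q₂/Q₁)^(1/4) = (21/91)^(1/4) = 0.693.

K ≈ 0.693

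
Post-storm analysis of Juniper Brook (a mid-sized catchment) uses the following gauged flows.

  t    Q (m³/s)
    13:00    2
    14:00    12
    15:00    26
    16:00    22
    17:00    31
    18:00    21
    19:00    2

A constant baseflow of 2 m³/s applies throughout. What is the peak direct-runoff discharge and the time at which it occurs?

Subtracting baseflow gives direct-runoff ordinates: 0.0, 10.0, 24.0, 20.0, 29.0, 19.0, 0.0 m³/s.
The maximum is 29.0 m³/s, occurring at the reading for t = 17:00.

Q_p = 29.0 m³/s at t = 17:00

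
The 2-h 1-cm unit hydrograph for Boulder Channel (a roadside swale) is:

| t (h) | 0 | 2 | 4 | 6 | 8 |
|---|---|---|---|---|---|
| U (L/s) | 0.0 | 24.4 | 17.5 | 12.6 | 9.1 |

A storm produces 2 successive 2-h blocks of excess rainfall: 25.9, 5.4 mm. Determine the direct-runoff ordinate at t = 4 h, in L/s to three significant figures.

By discrete convolution, Q_j = Σ (P_i / 10 mm) · U_{j−i}.
At t = 4 h (j=2): Q = (25.9/10)·17.5 + (5.4/10)·24.4 = 58.5 L/s.

Q ≈ 58.5 L/s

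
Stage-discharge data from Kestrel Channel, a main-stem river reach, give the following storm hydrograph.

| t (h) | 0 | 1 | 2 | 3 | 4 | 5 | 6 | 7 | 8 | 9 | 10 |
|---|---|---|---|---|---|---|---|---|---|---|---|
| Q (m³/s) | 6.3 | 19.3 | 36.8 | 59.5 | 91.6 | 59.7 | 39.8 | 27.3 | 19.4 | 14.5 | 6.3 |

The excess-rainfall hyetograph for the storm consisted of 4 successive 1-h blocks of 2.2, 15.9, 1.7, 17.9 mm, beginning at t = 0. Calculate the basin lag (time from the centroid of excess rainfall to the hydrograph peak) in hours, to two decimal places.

Centroid of excess rainfall: t_c = Σ P_i·t̄_i / ΣP_i = 2.4363 h (block centres at 0.5, 1.5, 2.5, 3.5 h).
Hydrograph peak occurs at t = 4 h, so basin lag t_L = 4 − 2.4363 = 1.56 h.

t_L ≈ 1.56 h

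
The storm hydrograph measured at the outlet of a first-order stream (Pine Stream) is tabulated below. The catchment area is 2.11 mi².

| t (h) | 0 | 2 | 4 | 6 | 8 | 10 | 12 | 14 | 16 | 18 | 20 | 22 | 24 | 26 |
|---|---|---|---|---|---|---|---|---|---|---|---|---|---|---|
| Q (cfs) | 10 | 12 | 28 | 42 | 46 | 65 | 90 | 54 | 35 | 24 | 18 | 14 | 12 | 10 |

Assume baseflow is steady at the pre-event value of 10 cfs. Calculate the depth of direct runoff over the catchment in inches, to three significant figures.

Direct runoff: 0.0, 2.0, 18.0, 32.0, 36.0, 55.0, 80.0, 44.0, 25.0, 14.0, 8.0, 4.0, 2.0, 0.0 cfs; ΣQ_DR = 320.0 cfs.
V = ΣQ_DR · Δt = 320.0 × 7200 s = 2.304 × 10^6 ft³.
Over A = 2.11 mi², depth = V / A = 0.470 in.

d ≈ 0.470 in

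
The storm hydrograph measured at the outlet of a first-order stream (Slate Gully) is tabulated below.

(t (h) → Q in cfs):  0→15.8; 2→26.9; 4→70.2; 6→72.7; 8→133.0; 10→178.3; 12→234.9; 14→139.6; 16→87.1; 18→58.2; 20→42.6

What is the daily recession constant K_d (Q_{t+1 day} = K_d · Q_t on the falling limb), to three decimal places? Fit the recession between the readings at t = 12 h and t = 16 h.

Between t = 12 h and t = 16 h the flow falls from 234.9 to 87.1 cfs over 2×2 h = 4 h.
Per-interval ratio K = (87.1/234.9)^(1/2) = 0.6089; K_d = K^(24/2) = 0.003.

K_d ≈ 0.003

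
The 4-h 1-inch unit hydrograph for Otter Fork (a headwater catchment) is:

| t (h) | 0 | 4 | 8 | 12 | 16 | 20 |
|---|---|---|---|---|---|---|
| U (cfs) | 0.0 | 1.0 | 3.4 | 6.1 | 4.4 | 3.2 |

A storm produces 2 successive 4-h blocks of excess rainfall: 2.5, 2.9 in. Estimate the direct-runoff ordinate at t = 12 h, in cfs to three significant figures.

Q ≈ 25.1 cfs

By discrete convolution, Q_j = Σ (P_i / 1 in) · U_{j−i}.
At t = 12 h (j=3): Q = (2.5/1)·6.1 + (2.9/1)·3.4 = 25.1 cfs.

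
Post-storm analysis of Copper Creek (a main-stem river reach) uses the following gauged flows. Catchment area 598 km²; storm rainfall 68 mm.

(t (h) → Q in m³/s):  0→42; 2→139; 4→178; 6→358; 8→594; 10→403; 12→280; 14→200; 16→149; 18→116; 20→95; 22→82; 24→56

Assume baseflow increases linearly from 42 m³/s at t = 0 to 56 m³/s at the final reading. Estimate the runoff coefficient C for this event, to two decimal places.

C ≈ 0.36

ΣQ_DR = 2055 m³/s; V = ΣQ_DR·Δt = 1.480 × 10^7 m³.
Runoff depth d = V / A = 24.74 mm.
C = d / P = 24.74 / 68 = 0.36.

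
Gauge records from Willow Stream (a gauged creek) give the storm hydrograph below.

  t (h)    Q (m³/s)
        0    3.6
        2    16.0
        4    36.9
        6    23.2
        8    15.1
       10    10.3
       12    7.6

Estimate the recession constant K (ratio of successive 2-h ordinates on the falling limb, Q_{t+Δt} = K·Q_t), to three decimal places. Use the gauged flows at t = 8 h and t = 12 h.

Using the recession-limb readings at t = 8 h and t = 12 h: Q falls from 15.1 to 7.6 m³/s over 2 intervals.
K = (Q₂/Q₁)^(1/2) = (7.6/15.1)^(1/2) = 0.709.

K ≈ 0.709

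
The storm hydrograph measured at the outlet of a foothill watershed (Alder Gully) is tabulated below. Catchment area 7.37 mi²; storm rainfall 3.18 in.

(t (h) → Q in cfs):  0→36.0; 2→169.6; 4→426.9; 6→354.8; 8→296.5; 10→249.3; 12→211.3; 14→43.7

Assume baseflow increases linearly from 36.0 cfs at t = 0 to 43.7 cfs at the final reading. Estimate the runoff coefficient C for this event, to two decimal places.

C ≈ 0.19

ΣQ_DR = 1469 cfs; V = ΣQ_DR·Δt = 1.058 × 10^7 ft³.
Runoff depth d = V / A = 0.6179 in.
C = d / P = 0.6179 / 3.18 = 0.19.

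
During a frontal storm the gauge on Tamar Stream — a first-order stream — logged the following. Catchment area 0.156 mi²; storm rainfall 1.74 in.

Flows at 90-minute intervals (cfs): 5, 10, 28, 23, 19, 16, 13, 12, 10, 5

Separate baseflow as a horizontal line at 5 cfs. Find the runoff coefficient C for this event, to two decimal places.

ΣQ_DR = 91.00 cfs; V = ΣQ_DR·Δt = 4.914 × 10^5 ft³.
Runoff depth d = V / A = 1.356 in.
C = d / P = 1.356 / 1.74 = 0.78.

C ≈ 0.78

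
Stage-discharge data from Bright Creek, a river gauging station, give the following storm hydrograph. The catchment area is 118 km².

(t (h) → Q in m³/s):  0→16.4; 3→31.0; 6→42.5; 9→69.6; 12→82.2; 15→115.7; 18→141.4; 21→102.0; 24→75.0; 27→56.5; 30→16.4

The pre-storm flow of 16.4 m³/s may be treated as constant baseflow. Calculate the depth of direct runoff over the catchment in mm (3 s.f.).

d ≈ 52.0 mm

Direct runoff: 0.0, 14.6, 26.1, 53.2, 65.8, 99.3, 125.0, 85.6, 58.6, 40.1, 0.0 m³/s; ΣQ_DR = 568.3 m³/s.
V = ΣQ_DR · Δt = 568.3 × 10800 s = 6.138 × 10^6 m³.
Over A = 118 km², depth = V / A = 52.0 mm.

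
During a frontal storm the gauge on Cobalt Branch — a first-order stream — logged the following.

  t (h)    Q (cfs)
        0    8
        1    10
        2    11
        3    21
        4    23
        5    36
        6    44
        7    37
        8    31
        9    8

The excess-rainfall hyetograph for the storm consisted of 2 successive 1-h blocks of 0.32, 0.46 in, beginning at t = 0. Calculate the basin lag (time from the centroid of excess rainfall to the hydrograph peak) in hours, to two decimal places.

Centroid of excess rainfall: t_c = Σ P_i·t̄_i / ΣP_i = 1.0897 h (block centres at 0.5, 1.5 h).
Hydrograph peak occurs at t = 6 h, so basin lag t_L = 6 − 1.0897 = 4.91 h.

t_L ≈ 4.91 h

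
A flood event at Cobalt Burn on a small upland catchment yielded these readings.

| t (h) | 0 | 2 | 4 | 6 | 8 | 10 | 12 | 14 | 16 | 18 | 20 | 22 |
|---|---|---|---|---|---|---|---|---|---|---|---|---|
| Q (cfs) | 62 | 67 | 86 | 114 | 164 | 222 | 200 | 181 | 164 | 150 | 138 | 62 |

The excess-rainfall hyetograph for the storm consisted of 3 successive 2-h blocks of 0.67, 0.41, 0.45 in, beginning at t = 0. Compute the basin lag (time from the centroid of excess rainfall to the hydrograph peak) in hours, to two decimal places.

Centroid of excess rainfall: t_c = Σ P_i·t̄_i / ΣP_i = 2.7124 h (block centres at 1, 3, 5 h).
Hydrograph peak occurs at t = 10 h, so basin lag t_L = 10 − 2.7124 = 7.29 h.

t_L ≈ 7.29 h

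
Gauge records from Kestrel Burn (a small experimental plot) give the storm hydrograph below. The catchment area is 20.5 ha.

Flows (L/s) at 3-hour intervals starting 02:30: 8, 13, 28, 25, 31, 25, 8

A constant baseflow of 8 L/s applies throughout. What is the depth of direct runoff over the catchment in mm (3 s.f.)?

d ≈ 4.32 mm

Direct runoff: 0.0, 5.0, 20.0, 17.0, 23.0, 17.0, 0.0 L/s; ΣQ_DR = 82.00 L/s.
V = ΣQ_DR · Δt = 82.00 × 10800 s = 8.856 × 10^5 L.
Over A = 20.5 ha, depth = V / A = 4.32 mm.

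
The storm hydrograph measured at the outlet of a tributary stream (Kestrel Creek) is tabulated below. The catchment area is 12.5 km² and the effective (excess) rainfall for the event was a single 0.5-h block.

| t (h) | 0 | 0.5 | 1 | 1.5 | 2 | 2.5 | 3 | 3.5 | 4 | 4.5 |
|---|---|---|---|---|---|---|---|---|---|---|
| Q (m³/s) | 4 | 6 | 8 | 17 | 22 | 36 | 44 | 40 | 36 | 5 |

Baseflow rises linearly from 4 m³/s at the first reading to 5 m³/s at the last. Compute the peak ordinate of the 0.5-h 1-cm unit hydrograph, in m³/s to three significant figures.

Direct runoff: 0.00, 1.89, 3.78, 12.67, 17.56, 31.44, 39.33, 35.22, 31.11, 0.00 m³/s; ΣQ_DR = 173.0 m³/s, peak = 39.33 m³/s.
Runoff depth d = ΣQ_DR·Δt / A = 173.0 × 1800 / (12.5 km²) = 24.91 mm.
The 1-cm UH is the DRH scaled by (10 mm)/d, so U_p = 39.33 × 10/24.91 = 15.8 m³/s.

U_p ≈ 15.8 m³/s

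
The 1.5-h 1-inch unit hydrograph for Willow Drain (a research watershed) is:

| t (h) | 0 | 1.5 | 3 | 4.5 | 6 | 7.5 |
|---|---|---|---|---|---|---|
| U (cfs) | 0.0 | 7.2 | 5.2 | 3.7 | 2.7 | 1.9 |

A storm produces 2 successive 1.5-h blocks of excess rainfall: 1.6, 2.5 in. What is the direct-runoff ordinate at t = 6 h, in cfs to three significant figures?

Q ≈ 13.6 cfs

By discrete convolution, Q_j = Σ (P_i / 1 in) · U_{j−i}.
At t = 6 h (j=4): Q = (1.6/1)·2.7 + (2.5/1)·3.7 = 13.6 cfs.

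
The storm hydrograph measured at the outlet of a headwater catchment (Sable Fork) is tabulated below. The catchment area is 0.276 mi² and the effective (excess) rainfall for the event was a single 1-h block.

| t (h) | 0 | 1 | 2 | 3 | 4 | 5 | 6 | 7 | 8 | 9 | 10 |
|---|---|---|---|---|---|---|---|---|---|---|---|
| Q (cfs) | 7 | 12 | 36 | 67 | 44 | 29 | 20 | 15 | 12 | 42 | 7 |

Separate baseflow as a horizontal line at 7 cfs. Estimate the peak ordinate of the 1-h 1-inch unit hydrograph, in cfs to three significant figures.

U_p ≈ 49.9 cfs

Direct runoff: 0.0, 5.0, 29.0, 60.0, 37.0, 22.0, 13.0, 8.0, 5.0, 35.0, 0.0 cfs; ΣQ_DR = 214.0 cfs, peak = 60.0 cfs.
Runoff depth d = ΣQ_DR·Δt / A = 214.0 × 3600 / (0.276 mi²) = 1.201 in.
The 1-inch UH is the DRH scaled by (1 in)/d, so U_p = 60.0 × 1/1.201 = 49.9 cfs.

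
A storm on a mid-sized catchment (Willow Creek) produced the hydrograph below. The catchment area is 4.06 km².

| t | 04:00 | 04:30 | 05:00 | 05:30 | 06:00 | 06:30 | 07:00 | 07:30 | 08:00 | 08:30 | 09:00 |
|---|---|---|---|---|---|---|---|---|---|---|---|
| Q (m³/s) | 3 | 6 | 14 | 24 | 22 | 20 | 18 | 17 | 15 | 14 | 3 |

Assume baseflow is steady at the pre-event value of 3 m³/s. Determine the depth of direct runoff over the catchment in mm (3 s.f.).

Direct runoff: 0.0, 3.0, 11.0, 21.0, 19.0, 17.0, 15.0, 14.0, 12.0, 11.0, 0.0 m³/s; ΣQ_DR = 123.0 m³/s.
V = ΣQ_DR · Δt = 123.0 × 1800 s = 2.214 × 10^5 m³.
Over A = 4.06 km², depth = V / A = 54.5 mm.

d ≈ 54.5 mm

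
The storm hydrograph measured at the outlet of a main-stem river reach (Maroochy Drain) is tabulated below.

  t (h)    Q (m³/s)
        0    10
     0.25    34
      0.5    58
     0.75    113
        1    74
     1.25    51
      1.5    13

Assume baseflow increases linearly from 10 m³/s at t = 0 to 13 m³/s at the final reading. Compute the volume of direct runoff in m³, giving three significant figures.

Direct-runoff ordinates (Q − Q_b): 0.00, 23.50, 47.00, 101.50, 62.00, 38.50, 0.00 m³/s.
ΣQ_DR = 272.5 m³/s.
With Δt = 0.25 h = 900 s, V = ΣQ_DR · Δt = 272.5 × 900 = 2.45 × 10^5 m³.

V ≈ 2.45 × 10^5 m³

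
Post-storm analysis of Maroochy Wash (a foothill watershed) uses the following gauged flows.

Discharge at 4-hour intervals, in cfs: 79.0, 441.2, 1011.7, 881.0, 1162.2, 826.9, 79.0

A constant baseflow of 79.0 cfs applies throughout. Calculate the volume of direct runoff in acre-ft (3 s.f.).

Direct-runoff ordinates (Q − Q_b): 0.0, 362.2, 932.7, 802.0, 1083.2, 747.9, 0.0 cfs.
ΣQ_DR = 3928 cfs.
With Δt = 4 h = 14400 s, V = ΣQ_DR · Δt = 3928 × 14400 = 5.66 × 10^7 ft³ = 1300 acre-ft.

V ≈ 1300 acre-ft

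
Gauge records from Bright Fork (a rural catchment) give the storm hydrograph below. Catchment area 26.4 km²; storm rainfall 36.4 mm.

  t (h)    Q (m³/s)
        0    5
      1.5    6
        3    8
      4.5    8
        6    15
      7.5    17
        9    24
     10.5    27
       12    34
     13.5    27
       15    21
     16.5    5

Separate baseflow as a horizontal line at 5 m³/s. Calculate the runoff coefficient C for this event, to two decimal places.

C ≈ 0.77

ΣQ_DR = 137.0 m³/s; V = ΣQ_DR·Δt = 7.398 × 10^5 m³.
Runoff depth d = V / A = 28.02 mm.
C = d / P = 28.02 / 36.4 = 0.77.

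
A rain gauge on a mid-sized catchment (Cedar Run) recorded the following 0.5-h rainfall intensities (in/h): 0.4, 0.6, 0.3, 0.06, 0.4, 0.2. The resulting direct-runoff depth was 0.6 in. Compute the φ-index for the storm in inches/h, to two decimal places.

φ ≈ 0.14 in/h

Only the 5 blocks with intensity above φ contribute runoff: 0.4, 0.6, 0.3, 0.4, 0.2 in/h.
Σ(I−φ)·Δt = d  ⇒  (0.4+0.6+0.3+0.4+0.2 − 5φ)·0.5 = 0.6
φ = (1.900 − 0.6/0.5) / 5 = 0.14 in/h.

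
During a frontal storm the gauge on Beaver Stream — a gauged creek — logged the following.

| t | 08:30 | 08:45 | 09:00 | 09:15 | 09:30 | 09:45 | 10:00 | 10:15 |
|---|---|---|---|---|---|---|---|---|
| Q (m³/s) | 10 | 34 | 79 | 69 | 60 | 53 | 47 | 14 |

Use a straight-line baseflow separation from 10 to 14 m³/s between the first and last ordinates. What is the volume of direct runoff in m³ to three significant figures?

Direct-runoff ordinates (Q − Q_b): 0.00, 23.43, 67.86, 57.29, 47.71, 40.14, 33.57, 0.00 m³/s.
ΣQ_DR = 270.0 m³/s.
With Δt = 0.25 h = 900 s, V = ΣQ_DR · Δt = 270.0 × 900 = 2.43 × 10^5 m³.

V ≈ 2.43 × 10^5 m³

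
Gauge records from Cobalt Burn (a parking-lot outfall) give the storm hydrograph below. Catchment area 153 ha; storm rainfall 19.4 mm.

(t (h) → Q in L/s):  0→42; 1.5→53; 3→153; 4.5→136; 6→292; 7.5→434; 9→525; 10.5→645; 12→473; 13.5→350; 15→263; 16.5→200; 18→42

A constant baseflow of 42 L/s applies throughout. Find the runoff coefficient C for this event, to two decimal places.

C ≈ 0.56

ΣQ_DR = 3062 L/s; V = ΣQ_DR·Δt = 1.653 × 10^7 L.
Runoff depth d = V / A = 10.81 mm.
C = d / P = 10.81 / 19.4 = 0.56.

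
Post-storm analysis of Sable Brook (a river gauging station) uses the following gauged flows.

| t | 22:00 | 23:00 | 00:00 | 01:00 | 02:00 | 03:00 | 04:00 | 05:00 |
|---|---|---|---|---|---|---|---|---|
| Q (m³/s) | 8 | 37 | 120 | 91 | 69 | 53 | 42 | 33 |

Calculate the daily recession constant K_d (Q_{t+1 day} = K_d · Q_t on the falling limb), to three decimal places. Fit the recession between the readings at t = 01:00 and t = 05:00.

Between t = 01:00 and t = 05:00 the flow falls from 91 to 33 m³/s over 4×1 h = 4 h.
Per-interval ratio K = (33/91)^(1/4) = 0.7760; K_d = K^(24/1) = 0.002.

K_d ≈ 0.002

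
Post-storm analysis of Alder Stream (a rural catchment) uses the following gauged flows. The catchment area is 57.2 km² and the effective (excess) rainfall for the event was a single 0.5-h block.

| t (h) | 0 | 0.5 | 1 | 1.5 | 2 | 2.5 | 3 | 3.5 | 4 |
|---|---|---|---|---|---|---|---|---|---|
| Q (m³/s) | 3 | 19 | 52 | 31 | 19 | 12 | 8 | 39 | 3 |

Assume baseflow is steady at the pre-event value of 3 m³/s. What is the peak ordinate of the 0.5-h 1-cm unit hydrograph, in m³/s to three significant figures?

U_p ≈ 97.9 m³/s

Direct runoff: 0.0, 16.0, 49.0, 28.0, 16.0, 9.0, 5.0, 36.0, 0.0 m³/s; ΣQ_DR = 159.0 m³/s, peak = 49.0 m³/s.
Runoff depth d = ΣQ_DR·Δt / A = 159.0 × 1800 / (57.2 km²) = 5.003 mm.
The 1-cm UH is the DRH scaled by (10 mm)/d, so U_p = 49.0 × 10/5.003 = 97.9 m³/s.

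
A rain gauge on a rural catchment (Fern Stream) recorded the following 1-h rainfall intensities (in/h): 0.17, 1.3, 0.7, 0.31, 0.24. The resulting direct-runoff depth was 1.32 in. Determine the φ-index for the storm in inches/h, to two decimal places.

φ ≈ 0.34 in/h

Only the 2 blocks with intensity above φ contribute runoff: 1.3, 0.7 in/h.
Σ(I−φ)·Δt = d  ⇒  (1.3+0.7 − 2φ)·1 = 1.32
φ = (2.000 − 1.32/1) / 2 = 0.34 in/h.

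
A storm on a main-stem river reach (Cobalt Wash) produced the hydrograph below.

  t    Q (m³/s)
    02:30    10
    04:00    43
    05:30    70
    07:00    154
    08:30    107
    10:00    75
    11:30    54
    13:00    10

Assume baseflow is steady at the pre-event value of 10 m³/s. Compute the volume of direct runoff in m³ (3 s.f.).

V ≈ 2.39 × 10^6 m³

Direct-runoff ordinates (Q − Q_b): 0.0, 33.0, 60.0, 144.0, 97.0, 65.0, 44.0, 0.0 m³/s.
ΣQ_DR = 443.0 m³/s.
With Δt = 1.5 h = 5400 s, V = ΣQ_DR · Δt = 443.0 × 5400 = 2.39 × 10^6 m³.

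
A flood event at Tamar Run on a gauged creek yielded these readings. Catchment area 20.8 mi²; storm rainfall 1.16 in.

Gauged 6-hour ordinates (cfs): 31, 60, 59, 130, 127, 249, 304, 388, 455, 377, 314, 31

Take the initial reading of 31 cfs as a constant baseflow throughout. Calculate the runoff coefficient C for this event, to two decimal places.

ΣQ_DR = 2153 cfs; V = ΣQ_DR·Δt = 4.650 × 10^7 ft³.
Runoff depth d = V / A = 0.9624 in.
C = d / P = 0.9624 / 1.16 = 0.83.

C ≈ 0.83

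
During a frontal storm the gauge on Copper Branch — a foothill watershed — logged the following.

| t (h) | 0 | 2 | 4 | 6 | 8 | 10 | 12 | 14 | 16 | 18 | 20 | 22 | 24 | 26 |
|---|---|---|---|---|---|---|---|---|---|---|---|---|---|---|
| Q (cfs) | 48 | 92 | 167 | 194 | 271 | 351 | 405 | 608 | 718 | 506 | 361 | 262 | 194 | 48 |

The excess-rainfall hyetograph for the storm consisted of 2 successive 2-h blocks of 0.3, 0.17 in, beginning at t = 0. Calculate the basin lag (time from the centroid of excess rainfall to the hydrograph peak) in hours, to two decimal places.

t_L ≈ 14.28 h

Centroid of excess rainfall: t_c = Σ P_i·t̄_i / ΣP_i = 1.7234 h (block centres at 1, 3 h).
Hydrograph peak occurs at t = 16 h, so basin lag t_L = 16 − 1.7234 = 14.28 h.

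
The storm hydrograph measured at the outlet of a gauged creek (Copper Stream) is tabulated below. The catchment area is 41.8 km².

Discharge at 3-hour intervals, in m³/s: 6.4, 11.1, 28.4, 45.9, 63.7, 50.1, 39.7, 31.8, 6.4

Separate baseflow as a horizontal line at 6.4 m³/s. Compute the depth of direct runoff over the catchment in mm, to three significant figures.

d ≈ 58.4 mm

Direct runoff: 0.0, 4.7, 22.0, 39.5, 57.3, 43.7, 33.3, 25.4, 0.0 m³/s; ΣQ_DR = 225.9 m³/s.
V = ΣQ_DR · Δt = 225.9 × 10800 s = 2.440 × 10^6 m³.
Over A = 41.8 km², depth = V / A = 58.4 mm.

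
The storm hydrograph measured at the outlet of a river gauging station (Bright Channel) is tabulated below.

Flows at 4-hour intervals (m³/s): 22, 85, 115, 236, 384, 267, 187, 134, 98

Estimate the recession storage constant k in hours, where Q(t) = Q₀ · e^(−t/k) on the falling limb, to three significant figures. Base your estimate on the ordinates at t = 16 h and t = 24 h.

k ≈ 11.1 h

On the falling limb, Q drops from 384 to 187 m³/s between t = 16 h and t = 24 h (Δt = 8 h).
k = −Δt / ln(Q₂/Q₁) = −8 / ln(187/384) = 11.1 h.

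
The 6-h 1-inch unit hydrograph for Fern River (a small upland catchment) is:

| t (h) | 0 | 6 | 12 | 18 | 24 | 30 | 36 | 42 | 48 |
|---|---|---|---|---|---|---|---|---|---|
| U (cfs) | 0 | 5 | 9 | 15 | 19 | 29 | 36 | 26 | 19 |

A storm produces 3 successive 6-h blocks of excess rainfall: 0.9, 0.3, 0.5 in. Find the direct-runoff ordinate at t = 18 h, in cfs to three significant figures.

By discrete convolution, Q_j = Σ (P_i / 1 in) · U_{j−i}.
At t = 18 h (j=3): Q = (0.9/1)·15 + (0.3/1)·9 + (0.5/1)·5 = 18.7 cfs.

Q ≈ 18.7 cfs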